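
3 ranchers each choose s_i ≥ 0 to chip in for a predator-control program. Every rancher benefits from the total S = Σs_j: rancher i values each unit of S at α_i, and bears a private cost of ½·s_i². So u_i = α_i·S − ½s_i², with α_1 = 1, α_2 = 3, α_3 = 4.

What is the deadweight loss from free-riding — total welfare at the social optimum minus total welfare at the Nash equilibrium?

45

Rancher i's FOC: ∂u_i/∂s_i = α_i − s_i = 0, so s_i* = α_i.
NE contributions = (1, 3, 4); S = 8.
W^NE = (Σα)·S − ½Σα_i² = 8² − ½·26 = 51.
Planner sets s_i = Σα_j = 8 for every i, so S^SO = 3·8 = 24.
W^SO = (Σα)·S^SO − ½·3·(Σα)² = (3/2)·8² = 96.
Deadweight loss = W^SO − W^NE = 45.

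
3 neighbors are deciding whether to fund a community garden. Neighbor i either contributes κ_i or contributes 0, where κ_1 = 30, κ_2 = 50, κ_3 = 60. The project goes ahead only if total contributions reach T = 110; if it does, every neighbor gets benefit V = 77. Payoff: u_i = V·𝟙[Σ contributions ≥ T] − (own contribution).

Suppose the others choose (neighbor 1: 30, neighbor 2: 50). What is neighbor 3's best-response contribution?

Others' total = 80. Contributing 60 brings total to 140 ≥ 110: gain V − κ_3 = 17.
Best response: 60.

60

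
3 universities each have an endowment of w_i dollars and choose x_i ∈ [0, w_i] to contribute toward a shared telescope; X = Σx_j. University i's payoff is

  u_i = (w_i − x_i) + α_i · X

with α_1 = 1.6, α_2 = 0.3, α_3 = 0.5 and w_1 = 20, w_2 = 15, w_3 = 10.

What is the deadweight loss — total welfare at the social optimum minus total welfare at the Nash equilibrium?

35

∂u_i/∂x_i = α_i − 1, so university i contributes w_i if α_i > 1, else 0.
α_i > 1 for i ∈ {1}; NE contributions (20, 0, 0), X = 20.
W^NE = Σw_i − X^NE + (Σα_i)·X^NE = 45 + 1.4·20 = 73.
Planner: ∂(Σu_j)/∂x_i = Σα_j − 1 = 1.4 > 0, so everyone contributes w_i; X^SO = 45, W^SO = 45 + 1.4·45 = 108.
Deadweight loss = 35.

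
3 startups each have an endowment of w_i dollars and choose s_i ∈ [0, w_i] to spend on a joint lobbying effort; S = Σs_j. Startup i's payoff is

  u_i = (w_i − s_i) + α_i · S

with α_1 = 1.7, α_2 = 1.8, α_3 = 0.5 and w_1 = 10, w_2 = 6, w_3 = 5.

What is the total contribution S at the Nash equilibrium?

16

∂u_i/∂s_i = α_i − 1, so startup i contributes w_i if α_i > 1, else 0.
α_i > 1 for i ∈ {1, 2}; NE contributions (10, 6, 0), S = 16.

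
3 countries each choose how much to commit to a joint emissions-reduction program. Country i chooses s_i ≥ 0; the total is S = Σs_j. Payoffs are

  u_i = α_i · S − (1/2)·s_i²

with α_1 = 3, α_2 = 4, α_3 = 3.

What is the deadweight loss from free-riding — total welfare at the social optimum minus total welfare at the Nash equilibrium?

Country i's FOC: ∂u_i/∂s_i = α_i − s_i = 0, so s_i* = α_i.
NE contributions = (3, 4, 3); S = 10.
W^NE = (Σα)·S − ½Σα_i² = 10² − ½·34 = 83.
Planner sets s_i = Σα_j = 10 for every i, so S^SO = 3·10 = 30.
W^SO = (Σα)·S^SO − ½·3·(Σα)² = (3/2)·10² = 150.
Deadweight loss = W^SO − W^NE = 67.

67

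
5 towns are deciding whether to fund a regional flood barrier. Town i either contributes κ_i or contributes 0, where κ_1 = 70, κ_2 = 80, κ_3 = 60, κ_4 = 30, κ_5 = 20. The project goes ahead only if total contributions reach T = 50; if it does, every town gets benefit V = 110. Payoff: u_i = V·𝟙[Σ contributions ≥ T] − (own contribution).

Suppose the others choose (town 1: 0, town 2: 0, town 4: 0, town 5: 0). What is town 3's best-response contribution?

60

Others' total = 0. Contributing 60 brings total to 60 ≥ 50: gain V − κ_3 = 50.
Best response: 60.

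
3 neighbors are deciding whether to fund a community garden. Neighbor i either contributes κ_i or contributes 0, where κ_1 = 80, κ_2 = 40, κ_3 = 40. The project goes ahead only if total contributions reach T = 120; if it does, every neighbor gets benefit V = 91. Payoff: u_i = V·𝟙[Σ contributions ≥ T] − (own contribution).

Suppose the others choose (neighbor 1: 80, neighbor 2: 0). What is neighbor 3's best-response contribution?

40

Others' total = 80. Contributing 40 brings total to 120 ≥ 120: gain V − κ_3 = 51.
Best response: 40.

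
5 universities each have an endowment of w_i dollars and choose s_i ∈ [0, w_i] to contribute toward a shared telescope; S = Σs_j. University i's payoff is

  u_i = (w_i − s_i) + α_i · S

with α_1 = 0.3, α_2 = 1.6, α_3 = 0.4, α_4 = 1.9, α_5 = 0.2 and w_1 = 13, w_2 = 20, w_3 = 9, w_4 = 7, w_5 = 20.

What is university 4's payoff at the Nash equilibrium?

∂u_i/∂s_i = α_i − 1, so university i contributes w_i if α_i > 1, else 0.
α_i > 1 for i ∈ {2, 4}; NE contributions (0, 20, 0, 7, 0), S = 27.
u_4 = (7 − 7) + 1.9·27 = 51.3.

51.3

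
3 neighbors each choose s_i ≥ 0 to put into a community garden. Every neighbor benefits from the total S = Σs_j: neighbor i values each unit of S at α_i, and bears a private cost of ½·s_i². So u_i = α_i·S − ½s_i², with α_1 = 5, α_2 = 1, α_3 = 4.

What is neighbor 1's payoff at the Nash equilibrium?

37.5

Neighbor i's FOC: ∂u_i/∂s_i = α_i − s_i = 0, so s_i* = α_i.
NE contributions = (5, 1, 4); S = 10.
u_1 = α_1·S − ½·(s_1)² = 5·10 − ½·5² = 37.5.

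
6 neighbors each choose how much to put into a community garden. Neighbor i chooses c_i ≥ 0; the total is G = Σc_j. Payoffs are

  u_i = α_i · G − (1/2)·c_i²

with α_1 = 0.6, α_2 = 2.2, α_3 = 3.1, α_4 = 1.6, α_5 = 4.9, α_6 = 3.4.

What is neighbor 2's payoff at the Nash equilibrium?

Neighbor i's FOC: ∂u_i/∂c_i = α_i − c_i = 0, so c_i* = α_i.
NE contributions = (0.6, 2.2, 3.1, 1.6, 4.9, 3.4); G = 15.8.
u_2 = α_2·G − ½·(c_2)² = 2.2·15.8 − ½·2.2² = 32.34.

32.34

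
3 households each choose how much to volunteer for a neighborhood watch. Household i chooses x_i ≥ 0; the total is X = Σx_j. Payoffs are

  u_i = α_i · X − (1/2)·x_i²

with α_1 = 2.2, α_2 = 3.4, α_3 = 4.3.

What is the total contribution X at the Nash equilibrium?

Household i's FOC: ∂u_i/∂x_i = α_i − x_i = 0, so x_i* = α_i.
NE contributions = (2.2, 3.4, 4.3); X = 9.9.

9.9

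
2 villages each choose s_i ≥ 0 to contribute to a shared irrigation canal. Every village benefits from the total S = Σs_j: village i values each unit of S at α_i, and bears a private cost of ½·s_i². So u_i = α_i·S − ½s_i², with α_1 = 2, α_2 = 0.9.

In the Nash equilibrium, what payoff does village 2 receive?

2.205

Village i's FOC: ∂u_i/∂s_i = α_i − s_i = 0, so s_i* = α_i.
NE contributions = (2, 0.9); S = 2.9.
u_2 = α_2·S − ½·(s_2)² = 0.9·2.9 − ½·0.9² = 2.205.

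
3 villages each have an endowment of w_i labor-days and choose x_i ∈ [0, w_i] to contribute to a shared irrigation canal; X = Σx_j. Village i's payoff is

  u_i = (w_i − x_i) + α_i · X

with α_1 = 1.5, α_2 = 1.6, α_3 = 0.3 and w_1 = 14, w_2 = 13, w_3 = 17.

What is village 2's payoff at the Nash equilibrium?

∂u_i/∂x_i = α_i − 1, so village i contributes w_i if α_i > 1, else 0.
α_i > 1 for i ∈ {1, 2}; NE contributions (14, 13, 0), X = 27.
u_2 = (13 − 13) + 1.6·27 = 43.2.

43.2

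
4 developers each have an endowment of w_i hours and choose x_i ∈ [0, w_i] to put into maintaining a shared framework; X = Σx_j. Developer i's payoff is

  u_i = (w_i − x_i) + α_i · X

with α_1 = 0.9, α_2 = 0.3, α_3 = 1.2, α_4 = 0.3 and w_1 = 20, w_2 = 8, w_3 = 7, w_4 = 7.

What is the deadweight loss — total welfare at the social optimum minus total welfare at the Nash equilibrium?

∂u_i/∂x_i = α_i − 1, so developer i contributes w_i if α_i > 1, else 0.
α_i > 1 for i ∈ {3}; NE contributions (0, 0, 7, 0), X = 7.
W^NE = Σw_i − X^NE + (Σα_i)·X^NE = 42 + 1.7·7 = 53.9.
Planner: ∂(Σu_j)/∂x_i = Σα_j − 1 = 1.7 > 0, so everyone contributes w_i; X^SO = 42, W^SO = 42 + 1.7·42 = 113.4.
Deadweight loss = 59.5.

59.5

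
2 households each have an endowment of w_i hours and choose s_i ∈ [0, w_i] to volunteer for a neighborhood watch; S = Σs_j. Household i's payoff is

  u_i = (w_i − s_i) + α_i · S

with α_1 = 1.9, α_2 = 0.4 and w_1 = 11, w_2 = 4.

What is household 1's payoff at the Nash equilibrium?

20.9

∂u_i/∂s_i = α_i − 1, so household i contributes w_i if α_i > 1, else 0.
α_i > 1 for i ∈ {1}; NE contributions (11, 0), S = 11.
u_1 = (11 − 11) + 1.9·11 = 20.9.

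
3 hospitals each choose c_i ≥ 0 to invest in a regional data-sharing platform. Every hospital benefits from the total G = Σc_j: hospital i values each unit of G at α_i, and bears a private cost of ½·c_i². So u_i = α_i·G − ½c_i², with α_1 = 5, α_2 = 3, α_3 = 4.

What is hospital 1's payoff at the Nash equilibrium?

47.5

Hospital i's FOC: ∂u_i/∂c_i = α_i − c_i = 0, so c_i* = α_i.
NE contributions = (5, 3, 4); G = 12.
u_1 = α_1·G − ½·(c_1)² = 5·12 − ½·5² = 47.5.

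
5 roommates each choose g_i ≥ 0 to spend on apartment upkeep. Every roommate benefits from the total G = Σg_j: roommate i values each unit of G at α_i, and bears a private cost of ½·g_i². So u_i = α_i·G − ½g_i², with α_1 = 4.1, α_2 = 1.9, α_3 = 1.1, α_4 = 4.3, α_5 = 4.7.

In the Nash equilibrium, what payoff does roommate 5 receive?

64.625

Roommate i's FOC: ∂u_i/∂g_i = α_i − g_i = 0, so g_i* = α_i.
NE contributions = (4.1, 1.9, 1.1, 4.3, 4.7); G = 16.1.
u_5 = α_5·G − ½·(g_5)² = 4.7·16.1 − ½·4.7² = 64.625.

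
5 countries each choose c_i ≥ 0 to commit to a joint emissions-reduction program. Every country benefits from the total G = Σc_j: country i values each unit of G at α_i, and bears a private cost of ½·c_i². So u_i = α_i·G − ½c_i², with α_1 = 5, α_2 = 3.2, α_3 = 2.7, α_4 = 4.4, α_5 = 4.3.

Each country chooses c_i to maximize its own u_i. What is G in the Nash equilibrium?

19.6

Country i's FOC: ∂u_i/∂c_i = α_i − c_i = 0, so c_i* = α_i.
NE contributions = (5, 3.2, 2.7, 4.4, 4.3); G = 19.6.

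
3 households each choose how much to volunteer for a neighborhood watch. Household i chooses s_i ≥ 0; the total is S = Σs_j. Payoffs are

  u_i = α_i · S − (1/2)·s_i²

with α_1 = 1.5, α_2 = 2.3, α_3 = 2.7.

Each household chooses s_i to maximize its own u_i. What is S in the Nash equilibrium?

6.5

Household i's FOC: ∂u_i/∂s_i = α_i − s_i = 0, so s_i* = α_i.
NE contributions = (1.5, 2.3, 2.7); S = 6.5.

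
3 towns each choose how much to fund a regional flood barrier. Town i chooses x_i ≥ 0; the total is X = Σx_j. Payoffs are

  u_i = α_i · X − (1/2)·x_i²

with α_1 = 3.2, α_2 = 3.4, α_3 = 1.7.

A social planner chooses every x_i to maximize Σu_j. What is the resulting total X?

24.9

Planner FOC: ∂(Σu_j)/∂x_i = (Σα_j) − x_i = 0, so x_i^SO = Σα_j = 8.3 for every i; X^SO = 24.9.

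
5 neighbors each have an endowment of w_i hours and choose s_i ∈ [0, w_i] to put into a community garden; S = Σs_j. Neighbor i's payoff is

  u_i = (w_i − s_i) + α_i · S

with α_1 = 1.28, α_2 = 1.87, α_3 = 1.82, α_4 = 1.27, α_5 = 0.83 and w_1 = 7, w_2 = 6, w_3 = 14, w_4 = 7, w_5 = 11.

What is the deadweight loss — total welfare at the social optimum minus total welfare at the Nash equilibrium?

∂u_i/∂s_i = α_i − 1, so neighbor i contributes w_i if α_i > 1, else 0.
α_i > 1 for i ∈ {1, 2, 3, 4}; NE contributions (7, 6, 14, 7, 0), S = 34.
W^NE = Σw_i − S^NE + (Σα_i)·S^NE = 45 + 6.07·34 = 251.38.
Planner: ∂(Σu_j)/∂s_i = Σα_j − 1 = 6.07 > 0, so everyone contributes w_i; S^SO = 45, W^SO = 45 + 6.07·45 = 318.15.
Deadweight loss = 66.77.

66.77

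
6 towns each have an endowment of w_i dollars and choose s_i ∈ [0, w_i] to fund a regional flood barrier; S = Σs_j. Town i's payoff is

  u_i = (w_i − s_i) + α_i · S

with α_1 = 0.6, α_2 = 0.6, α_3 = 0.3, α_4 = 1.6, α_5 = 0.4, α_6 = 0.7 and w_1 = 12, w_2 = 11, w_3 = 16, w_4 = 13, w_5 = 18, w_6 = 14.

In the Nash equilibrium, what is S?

∂u_i/∂s_i = α_i − 1, so town i contributes w_i if α_i > 1, else 0.
α_i > 1 for i ∈ {4}; NE contributions (0, 0, 0, 13, 0, 0), S = 13.

13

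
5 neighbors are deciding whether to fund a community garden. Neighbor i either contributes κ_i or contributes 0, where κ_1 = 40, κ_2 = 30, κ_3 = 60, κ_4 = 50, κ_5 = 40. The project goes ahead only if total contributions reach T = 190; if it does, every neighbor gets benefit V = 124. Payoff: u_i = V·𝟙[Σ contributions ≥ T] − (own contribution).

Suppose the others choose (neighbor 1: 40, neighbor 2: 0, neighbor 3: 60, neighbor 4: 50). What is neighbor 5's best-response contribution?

Others' total = 150. Contributing 40 brings total to 190 ≥ 190: gain V − κ_5 = 84.
Best response: 40.

40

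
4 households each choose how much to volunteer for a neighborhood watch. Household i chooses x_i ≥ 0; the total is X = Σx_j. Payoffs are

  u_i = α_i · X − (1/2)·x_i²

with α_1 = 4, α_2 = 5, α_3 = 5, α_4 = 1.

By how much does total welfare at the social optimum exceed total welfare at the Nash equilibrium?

258.5

Household i's FOC: ∂u_i/∂x_i = α_i − x_i = 0, so x_i* = α_i.
NE contributions = (4, 5, 5, 1); X = 15.
W^NE = (Σα)·X − ½Σα_i² = 15² − ½·67 = 191.5.
Planner sets x_i = Σα_j = 15 for every i, so X^SO = 4·15 = 60.
W^SO = (Σα)·X^SO − ½·4·(Σα)² = (4/2)·15² = 450.
Deadweight loss = W^SO − W^NE = 258.5.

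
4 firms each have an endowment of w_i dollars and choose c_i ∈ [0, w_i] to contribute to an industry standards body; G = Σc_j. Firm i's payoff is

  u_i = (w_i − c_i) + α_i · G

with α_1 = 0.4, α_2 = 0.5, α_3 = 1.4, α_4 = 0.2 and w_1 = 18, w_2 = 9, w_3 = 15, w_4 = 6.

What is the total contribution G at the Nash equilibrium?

∂u_i/∂c_i = α_i − 1, so firm i contributes w_i if α_i > 1, else 0.
α_i > 1 for i ∈ {3}; NE contributions (0, 0, 15, 0), G = 15.

15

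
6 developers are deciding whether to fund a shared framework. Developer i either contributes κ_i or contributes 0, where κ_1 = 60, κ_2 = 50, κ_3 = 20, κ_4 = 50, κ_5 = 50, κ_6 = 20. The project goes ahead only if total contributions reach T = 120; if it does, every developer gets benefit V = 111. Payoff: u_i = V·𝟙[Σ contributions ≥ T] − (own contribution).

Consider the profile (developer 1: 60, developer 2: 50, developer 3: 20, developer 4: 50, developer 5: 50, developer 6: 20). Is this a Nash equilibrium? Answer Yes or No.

Total = 250 ≥ 120: provided.
Developer 1 (pledges 60, payoff 51): dropping to 0 → total 190, payoff 111. Profitable deviation.

No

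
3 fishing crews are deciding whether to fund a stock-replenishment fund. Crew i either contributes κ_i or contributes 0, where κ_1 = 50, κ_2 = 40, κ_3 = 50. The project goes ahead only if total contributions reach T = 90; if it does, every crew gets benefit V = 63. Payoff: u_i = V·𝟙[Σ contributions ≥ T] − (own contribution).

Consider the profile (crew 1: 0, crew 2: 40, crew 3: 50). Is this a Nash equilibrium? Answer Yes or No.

Yes

Total = 90 ≥ 90: provided.
Crew 1 (pledges 0, payoff 63): pledging 50 → total 140, payoff 13. No gain.
Crew 2 (pledges 40, payoff 23): dropping to 0 → total 50, payoff 0. No gain.
Crew 3 (pledges 50, payoff 13): dropping to 0 → total 40, payoff 0. No gain.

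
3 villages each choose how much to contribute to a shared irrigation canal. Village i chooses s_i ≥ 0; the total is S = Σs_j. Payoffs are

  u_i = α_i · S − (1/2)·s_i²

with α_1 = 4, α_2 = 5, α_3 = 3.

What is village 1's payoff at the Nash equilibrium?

Village i's FOC: ∂u_i/∂s_i = α_i − s_i = 0, so s_i* = α_i.
NE contributions = (4, 5, 3); S = 12.
u_1 = α_1·S − ½·(s_1)² = 4·12 − ½·4² = 40.

40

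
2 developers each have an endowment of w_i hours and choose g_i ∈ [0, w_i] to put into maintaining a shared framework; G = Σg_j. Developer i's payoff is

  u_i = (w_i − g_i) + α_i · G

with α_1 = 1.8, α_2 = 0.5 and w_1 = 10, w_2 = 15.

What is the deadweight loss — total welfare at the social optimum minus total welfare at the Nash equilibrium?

19.5

∂u_i/∂g_i = α_i − 1, so developer i contributes w_i if α_i > 1, else 0.
α_i > 1 for i ∈ {1}; NE contributions (10, 0), G = 10.
W^NE = Σw_i − G^NE + (Σα_i)·G^NE = 25 + 1.3·10 = 38.
Planner: ∂(Σu_j)/∂g_i = Σα_j − 1 = 1.3 > 0, so everyone contributes w_i; G^SO = 25, W^SO = 25 + 1.3·25 = 57.5.
Deadweight loss = 19.5.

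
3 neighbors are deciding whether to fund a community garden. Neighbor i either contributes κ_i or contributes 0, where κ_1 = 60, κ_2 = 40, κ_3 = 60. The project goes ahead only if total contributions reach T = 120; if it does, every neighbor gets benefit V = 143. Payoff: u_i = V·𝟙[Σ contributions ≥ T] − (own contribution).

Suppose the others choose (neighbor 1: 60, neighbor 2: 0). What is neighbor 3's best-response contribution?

Others' total = 60. Contributing 60 brings total to 120 ≥ 120: gain V − κ_3 = 83.
Best response: 60.

60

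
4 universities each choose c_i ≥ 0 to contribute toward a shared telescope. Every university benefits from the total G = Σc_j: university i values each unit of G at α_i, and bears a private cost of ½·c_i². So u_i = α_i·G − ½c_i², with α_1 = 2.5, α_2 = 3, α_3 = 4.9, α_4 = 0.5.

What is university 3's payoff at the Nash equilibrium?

41.405

University i's FOC: ∂u_i/∂c_i = α_i − c_i = 0, so c_i* = α_i.
NE contributions = (2.5, 3, 4.9, 0.5); G = 10.9.
u_3 = α_3·G − ½·(c_3)² = 4.9·10.9 − ½·4.9² = 41.405.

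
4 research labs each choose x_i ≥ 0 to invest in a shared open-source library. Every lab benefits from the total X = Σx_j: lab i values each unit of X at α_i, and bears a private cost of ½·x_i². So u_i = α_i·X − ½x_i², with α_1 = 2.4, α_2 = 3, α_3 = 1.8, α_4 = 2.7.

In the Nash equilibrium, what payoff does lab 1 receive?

20.88

Lab i's FOC: ∂u_i/∂x_i = α_i − x_i = 0, so x_i* = α_i.
NE contributions = (2.4, 3, 1.8, 2.7); X = 9.9.
u_1 = α_1·X − ½·(x_1)² = 2.4·9.9 − ½·2.4² = 20.88.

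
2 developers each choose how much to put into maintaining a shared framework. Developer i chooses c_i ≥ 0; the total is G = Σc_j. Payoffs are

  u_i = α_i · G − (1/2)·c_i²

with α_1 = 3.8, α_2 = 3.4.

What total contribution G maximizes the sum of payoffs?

14.4

Planner FOC: ∂(Σu_j)/∂c_i = (Σα_j) − c_i = 0, so c_i^SO = Σα_j = 7.2 for every i; G^SO = 14.4.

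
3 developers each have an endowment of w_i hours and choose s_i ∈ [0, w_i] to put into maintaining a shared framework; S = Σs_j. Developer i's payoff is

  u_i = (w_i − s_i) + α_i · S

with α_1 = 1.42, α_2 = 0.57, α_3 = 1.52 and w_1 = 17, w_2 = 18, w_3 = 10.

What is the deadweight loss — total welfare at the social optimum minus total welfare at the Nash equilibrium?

45.18

∂u_i/∂s_i = α_i − 1, so developer i contributes w_i if α_i > 1, else 0.
α_i > 1 for i ∈ {1, 3}; NE contributions (17, 0, 10), S = 27.
W^NE = Σw_i − S^NE + (Σα_i)·S^NE = 45 + 2.51·27 = 112.77.
Planner: ∂(Σu_j)/∂s_i = Σα_j − 1 = 2.51 > 0, so everyone contributes w_i; S^SO = 45, W^SO = 45 + 2.51·45 = 157.95.
Deadweight loss = 45.18.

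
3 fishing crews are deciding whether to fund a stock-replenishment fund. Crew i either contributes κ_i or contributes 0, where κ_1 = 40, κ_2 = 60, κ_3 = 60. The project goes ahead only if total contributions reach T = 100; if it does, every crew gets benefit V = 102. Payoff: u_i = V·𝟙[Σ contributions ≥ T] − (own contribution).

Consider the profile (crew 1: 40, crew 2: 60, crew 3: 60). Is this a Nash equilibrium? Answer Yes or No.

Total = 160 ≥ 100: provided.
Crew 1 (pledges 40, payoff 62): dropping to 0 → total 120, payoff 102. Profitable deviation.

No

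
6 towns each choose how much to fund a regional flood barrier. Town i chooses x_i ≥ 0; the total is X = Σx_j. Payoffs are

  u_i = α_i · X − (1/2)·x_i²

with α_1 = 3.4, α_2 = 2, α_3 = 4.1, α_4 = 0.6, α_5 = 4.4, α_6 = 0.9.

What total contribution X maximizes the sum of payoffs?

Planner FOC: ∂(Σu_j)/∂x_i = (Σα_j) − x_i = 0, so x_i^SO = Σα_j = 15.4 for every i; X^SO = 92.4.

92.4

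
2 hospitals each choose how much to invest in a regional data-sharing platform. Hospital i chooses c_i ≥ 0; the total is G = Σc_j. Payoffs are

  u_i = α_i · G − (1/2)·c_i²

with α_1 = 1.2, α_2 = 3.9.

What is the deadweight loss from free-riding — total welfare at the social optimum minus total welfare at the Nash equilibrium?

8.325

Hospital i's FOC: ∂u_i/∂c_i = α_i − c_i = 0, so c_i* = α_i.
NE contributions = (1.2, 3.9); G = 5.1.
W^NE = (Σα)·G − ½Σα_i² = 5.1² − ½·16.65 = 17.685.
Planner sets c_i = Σα_j = 5.1 for every i, so G^SO = 2·5.1 = 10.2.
W^SO = (Σα)·G^SO − ½·2·(Σα)² = (2/2)·5.1² = 26.01.
Deadweight loss = W^SO − W^NE = 8.325.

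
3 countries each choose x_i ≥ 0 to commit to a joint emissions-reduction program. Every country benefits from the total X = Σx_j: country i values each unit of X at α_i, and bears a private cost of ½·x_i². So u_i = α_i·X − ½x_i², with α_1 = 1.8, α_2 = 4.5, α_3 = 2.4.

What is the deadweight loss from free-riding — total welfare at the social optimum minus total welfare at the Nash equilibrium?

Country i's FOC: ∂u_i/∂x_i = α_i − x_i = 0, so x_i* = α_i.
NE contributions = (1.8, 4.5, 2.4); X = 8.7.
W^NE = (Σα)·X − ½Σα_i² = 8.7² − ½·29.25 = 61.065.
Planner sets x_i = Σα_j = 8.7 for every i, so X^SO = 3·8.7 = 26.1.
W^SO = (Σα)·X^SO − ½·3·(Σα)² = (3/2)·8.7² = 113.535.
Deadweight loss = W^SO − W^NE = 52.47.

52.47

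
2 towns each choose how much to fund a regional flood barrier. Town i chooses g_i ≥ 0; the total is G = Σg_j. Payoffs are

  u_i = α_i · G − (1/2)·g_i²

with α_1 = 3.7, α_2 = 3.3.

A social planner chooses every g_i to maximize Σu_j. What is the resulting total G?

14

Planner FOC: ∂(Σu_j)/∂g_i = (Σα_j) − g_i = 0, so g_i^SO = Σα_j = 7 for every i; G^SO = 14.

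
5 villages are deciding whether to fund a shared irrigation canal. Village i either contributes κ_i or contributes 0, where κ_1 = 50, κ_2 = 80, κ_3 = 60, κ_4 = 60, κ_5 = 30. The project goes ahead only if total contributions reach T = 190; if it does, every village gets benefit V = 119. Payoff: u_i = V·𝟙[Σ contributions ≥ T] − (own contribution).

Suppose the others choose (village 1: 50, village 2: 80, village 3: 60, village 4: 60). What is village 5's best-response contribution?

0

Others' total = 250 ≥ 190; contributing adds cost 30 for no extra benefit.
Best response: 0.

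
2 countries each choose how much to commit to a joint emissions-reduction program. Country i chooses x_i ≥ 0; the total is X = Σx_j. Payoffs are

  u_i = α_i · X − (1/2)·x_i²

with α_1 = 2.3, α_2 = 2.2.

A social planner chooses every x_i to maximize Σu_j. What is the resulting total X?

Planner FOC: ∂(Σu_j)/∂x_i = (Σα_j) − x_i = 0, so x_i^SO = Σα_j = 4.5 for every i; X^SO = 9.

9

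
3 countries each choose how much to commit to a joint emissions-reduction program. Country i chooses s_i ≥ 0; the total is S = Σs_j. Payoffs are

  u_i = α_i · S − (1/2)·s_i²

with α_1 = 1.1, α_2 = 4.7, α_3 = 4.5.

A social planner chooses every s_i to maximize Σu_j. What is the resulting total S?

30.9

Planner FOC: ∂(Σu_j)/∂s_i = (Σα_j) − s_i = 0, so s_i^SO = Σα_j = 10.3 for every i; S^SO = 30.9.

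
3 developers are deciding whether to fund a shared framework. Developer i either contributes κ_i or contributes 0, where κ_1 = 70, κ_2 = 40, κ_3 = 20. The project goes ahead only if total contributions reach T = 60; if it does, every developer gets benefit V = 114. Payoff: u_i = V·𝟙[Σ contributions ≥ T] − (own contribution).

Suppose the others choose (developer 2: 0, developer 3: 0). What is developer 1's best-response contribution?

70

Others' total = 0. Contributing 70 brings total to 70 ≥ 60: gain V − κ_1 = 44.
Best response: 70.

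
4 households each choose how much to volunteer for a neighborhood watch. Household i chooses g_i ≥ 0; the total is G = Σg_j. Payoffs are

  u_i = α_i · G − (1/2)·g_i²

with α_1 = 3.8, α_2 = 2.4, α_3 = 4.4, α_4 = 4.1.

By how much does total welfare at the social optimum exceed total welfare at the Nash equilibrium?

244.275

Household i's FOC: ∂u_i/∂g_i = α_i − g_i = 0, so g_i* = α_i.
NE contributions = (3.8, 2.4, 4.4, 4.1); G = 14.7.
W^NE = (Σα)·G − ½Σα_i² = 14.7² − ½·56.37 = 187.905.
Planner sets g_i = Σα_j = 14.7 for every i, so G^SO = 4·14.7 = 58.8.
W^SO = (Σα)·G^SO − ½·4·(Σα)² = (4/2)·14.7² = 432.18.
Deadweight loss = W^SO − W^NE = 244.275.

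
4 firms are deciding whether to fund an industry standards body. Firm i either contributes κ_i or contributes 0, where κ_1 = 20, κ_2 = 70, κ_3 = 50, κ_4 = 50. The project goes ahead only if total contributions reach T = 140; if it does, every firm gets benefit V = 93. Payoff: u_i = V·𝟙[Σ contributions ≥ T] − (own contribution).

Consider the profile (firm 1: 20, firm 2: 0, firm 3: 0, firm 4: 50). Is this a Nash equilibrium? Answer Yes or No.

No

Total = 70 < 140: not provided.
Firm 1 (pledges 20, payoff -20): dropping to 0 → total 50, payoff 0. Profitable deviation.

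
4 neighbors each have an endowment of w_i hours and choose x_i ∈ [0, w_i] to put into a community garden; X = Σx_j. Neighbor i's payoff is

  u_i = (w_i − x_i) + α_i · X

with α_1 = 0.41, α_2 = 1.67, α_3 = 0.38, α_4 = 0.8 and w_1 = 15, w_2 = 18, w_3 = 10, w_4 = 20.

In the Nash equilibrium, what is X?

∂u_i/∂x_i = α_i − 1, so neighbor i contributes w_i if α_i > 1, else 0.
α_i > 1 for i ∈ {2}; NE contributions (0, 18, 0, 0), X = 18.

18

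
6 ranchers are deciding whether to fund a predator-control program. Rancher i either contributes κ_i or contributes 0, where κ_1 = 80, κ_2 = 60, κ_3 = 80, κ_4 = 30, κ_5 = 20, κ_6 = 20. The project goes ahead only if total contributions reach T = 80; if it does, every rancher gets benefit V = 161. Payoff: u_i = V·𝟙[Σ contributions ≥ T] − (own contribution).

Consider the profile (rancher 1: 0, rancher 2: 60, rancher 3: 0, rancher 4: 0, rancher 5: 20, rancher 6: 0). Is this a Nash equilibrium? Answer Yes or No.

Total = 80 ≥ 80: provided.
Rancher 1 (pledges 0, payoff 161): pledging 80 → total 160, payoff 81. No gain.
Rancher 2 (pledges 60, payoff 101): dropping to 0 → total 20, payoff 0. No gain.
Rancher 3 (pledges 0, payoff 161): pledging 80 → total 160, payoff 81. No gain.
Rancher 4 (pledges 0, payoff 161): pledging 30 → total 110, payoff 131. No gain.
Rancher 5 (pledges 20, payoff 141): dropping to 0 → total 60, payoff 0. No gain.
Rancher 6 (pledges 0, payoff 161): pledging 20 → total 100, payoff 141. No gain.

Yes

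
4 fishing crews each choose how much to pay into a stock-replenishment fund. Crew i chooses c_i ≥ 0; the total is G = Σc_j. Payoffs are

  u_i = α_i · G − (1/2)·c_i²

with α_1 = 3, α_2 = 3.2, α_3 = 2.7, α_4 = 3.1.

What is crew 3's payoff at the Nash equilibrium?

Crew i's FOC: ∂u_i/∂c_i = α_i − c_i = 0, so c_i* = α_i.
NE contributions = (3, 3.2, 2.7, 3.1); G = 12.
u_3 = α_3·G − ½·(c_3)² = 2.7·12 − ½·2.7² = 28.755.

28.755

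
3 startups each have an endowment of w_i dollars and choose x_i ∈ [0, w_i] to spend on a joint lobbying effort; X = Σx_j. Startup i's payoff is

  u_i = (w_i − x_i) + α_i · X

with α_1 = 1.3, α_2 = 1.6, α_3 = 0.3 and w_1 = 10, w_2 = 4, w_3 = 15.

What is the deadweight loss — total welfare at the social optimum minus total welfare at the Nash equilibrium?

33

∂u_i/∂x_i = α_i − 1, so startup i contributes w_i if α_i > 1, else 0.
α_i > 1 for i ∈ {1, 2}; NE contributions (10, 4, 0), X = 14.
W^NE = Σw_i − X^NE + (Σα_i)·X^NE = 29 + 2.2·14 = 59.8.
Planner: ∂(Σu_j)/∂x_i = Σα_j − 1 = 2.2 > 0, so everyone contributes w_i; X^SO = 29, W^SO = 29 + 2.2·29 = 92.8.
Deadweight loss = 33.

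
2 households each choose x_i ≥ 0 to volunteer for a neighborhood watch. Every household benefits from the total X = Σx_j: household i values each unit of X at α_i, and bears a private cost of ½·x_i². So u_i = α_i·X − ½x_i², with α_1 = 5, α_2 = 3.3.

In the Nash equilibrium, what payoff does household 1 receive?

29

Household i's FOC: ∂u_i/∂x_i = α_i − x_i = 0, so x_i* = α_i.
NE contributions = (5, 3.3); X = 8.3.
u_1 = α_1·X − ½·(x_1)² = 5·8.3 − ½·5² = 29.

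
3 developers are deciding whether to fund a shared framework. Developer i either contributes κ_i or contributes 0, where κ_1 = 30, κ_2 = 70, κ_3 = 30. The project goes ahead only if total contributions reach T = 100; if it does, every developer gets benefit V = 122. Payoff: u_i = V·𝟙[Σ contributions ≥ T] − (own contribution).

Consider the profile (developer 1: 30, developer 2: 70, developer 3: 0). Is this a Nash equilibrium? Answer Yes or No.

Total = 100 ≥ 100: provided.
Developer 1 (pledges 30, payoff 92): dropping to 0 → total 70, payoff 0. No gain.
Developer 2 (pledges 70, payoff 52): dropping to 0 → total 30, payoff 0. No gain.
Developer 3 (pledges 0, payoff 122): pledging 30 → total 130, payoff 92. No gain.

Yes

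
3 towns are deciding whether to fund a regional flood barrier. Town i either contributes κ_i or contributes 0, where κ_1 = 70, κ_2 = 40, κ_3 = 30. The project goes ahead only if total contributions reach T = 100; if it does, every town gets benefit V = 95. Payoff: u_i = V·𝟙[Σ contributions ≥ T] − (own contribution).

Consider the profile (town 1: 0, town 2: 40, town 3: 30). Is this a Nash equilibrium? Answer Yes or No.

No

Total = 70 < 100: not provided.
Town 1 (pledges 0, payoff 0): pledging 70 → total 140, payoff 25. Profitable deviation.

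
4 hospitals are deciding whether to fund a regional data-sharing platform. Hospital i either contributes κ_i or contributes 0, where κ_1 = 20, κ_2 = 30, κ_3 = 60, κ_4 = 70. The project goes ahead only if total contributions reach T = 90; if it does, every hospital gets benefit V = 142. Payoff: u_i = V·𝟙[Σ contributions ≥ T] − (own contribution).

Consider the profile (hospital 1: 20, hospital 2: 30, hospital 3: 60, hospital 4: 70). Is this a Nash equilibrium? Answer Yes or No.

No

Total = 180 ≥ 90: provided.
Hospital 1 (pledges 20, payoff 122): dropping to 0 → total 160, payoff 142. Profitable deviation.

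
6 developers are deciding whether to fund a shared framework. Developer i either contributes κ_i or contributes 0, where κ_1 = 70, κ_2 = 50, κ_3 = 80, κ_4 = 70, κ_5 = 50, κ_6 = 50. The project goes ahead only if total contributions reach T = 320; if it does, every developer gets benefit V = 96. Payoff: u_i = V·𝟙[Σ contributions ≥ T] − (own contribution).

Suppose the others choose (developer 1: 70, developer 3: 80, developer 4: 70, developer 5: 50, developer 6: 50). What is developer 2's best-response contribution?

0

Others' total = 320 ≥ 320; contributing adds cost 50 for no extra benefit.
Best response: 0.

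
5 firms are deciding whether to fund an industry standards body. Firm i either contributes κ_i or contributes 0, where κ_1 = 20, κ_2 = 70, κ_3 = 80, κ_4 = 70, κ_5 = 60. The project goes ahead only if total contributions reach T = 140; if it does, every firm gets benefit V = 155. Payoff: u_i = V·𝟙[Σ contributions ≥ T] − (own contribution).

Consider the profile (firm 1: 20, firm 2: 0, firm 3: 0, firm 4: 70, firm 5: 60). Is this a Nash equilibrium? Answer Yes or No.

Yes

Total = 150 ≥ 140: provided.
Firm 1 (pledges 20, payoff 135): dropping to 0 → total 130, payoff 0. No gain.
Firm 2 (pledges 0, payoff 155): pledging 70 → total 220, payoff 85. No gain.
Firm 3 (pledges 0, payoff 155): pledging 80 → total 230, payoff 75. No gain.
Firm 4 (pledges 70, payoff 85): dropping to 0 → total 80, payoff 0. No gain.
Firm 5 (pledges 60, payoff 95): dropping to 0 → total 90, payoff 0. No gain.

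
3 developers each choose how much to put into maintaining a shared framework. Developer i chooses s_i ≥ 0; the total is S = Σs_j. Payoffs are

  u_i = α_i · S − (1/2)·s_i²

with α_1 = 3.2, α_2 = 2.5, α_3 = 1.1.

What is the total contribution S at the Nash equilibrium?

6.8

Developer i's FOC: ∂u_i/∂s_i = α_i − s_i = 0, so s_i* = α_i.
NE contributions = (3.2, 2.5, 1.1); S = 6.8.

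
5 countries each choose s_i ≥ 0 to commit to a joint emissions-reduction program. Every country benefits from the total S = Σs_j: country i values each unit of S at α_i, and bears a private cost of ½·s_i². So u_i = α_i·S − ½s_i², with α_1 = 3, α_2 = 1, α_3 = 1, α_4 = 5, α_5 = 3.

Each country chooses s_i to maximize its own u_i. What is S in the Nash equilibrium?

Country i's FOC: ∂u_i/∂s_i = α_i − s_i = 0, so s_i* = α_i.
NE contributions = (3, 1, 1, 5, 3); S = 13.

13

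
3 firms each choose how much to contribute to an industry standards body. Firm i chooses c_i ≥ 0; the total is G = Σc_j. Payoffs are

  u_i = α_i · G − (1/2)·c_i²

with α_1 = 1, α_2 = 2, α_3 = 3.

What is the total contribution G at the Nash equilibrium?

6

Firm i's FOC: ∂u_i/∂c_i = α_i − c_i = 0, so c_i* = α_i.
NE contributions = (1, 2, 3); G = 6.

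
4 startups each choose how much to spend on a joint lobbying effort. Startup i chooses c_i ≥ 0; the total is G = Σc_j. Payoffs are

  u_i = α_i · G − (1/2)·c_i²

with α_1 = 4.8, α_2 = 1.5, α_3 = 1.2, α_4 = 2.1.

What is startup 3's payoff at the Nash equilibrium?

Startup i's FOC: ∂u_i/∂c_i = α_i − c_i = 0, so c_i* = α_i.
NE contributions = (4.8, 1.5, 1.2, 2.1); G = 9.6.
u_3 = α_3·G − ½·(c_3)² = 1.2·9.6 − ½·1.2² = 10.8.

10.8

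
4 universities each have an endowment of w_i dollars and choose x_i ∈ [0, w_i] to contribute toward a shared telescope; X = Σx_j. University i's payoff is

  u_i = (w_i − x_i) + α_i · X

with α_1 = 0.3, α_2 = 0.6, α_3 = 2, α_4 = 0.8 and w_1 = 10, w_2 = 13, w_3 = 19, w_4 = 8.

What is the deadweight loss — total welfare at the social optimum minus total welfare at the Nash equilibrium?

83.7

∂u_i/∂x_i = α_i − 1, so university i contributes w_i if α_i > 1, else 0.
α_i > 1 for i ∈ {3}; NE contributions (0, 0, 19, 0), X = 19.
W^NE = Σw_i − X^NE + (Σα_i)·X^NE = 50 + 2.7·19 = 101.3.
Planner: ∂(Σu_j)/∂x_i = Σα_j − 1 = 2.7 > 0, so everyone contributes w_i; X^SO = 50, W^SO = 50 + 2.7·50 = 185.
Deadweight loss = 83.7.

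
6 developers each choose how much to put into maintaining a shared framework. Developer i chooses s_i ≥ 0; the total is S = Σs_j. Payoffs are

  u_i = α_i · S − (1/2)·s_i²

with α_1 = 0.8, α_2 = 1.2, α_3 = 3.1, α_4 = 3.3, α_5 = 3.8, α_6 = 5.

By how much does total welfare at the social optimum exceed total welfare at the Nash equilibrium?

622.69

Developer i's FOC: ∂u_i/∂s_i = α_i − s_i = 0, so s_i* = α_i.
NE contributions = (0.8, 1.2, 3.1, 3.3, 3.8, 5); S = 17.2.
W^NE = (Σα)·S − ½Σα_i² = 17.2² − ½·62.02 = 264.83.
Planner sets s_i = Σα_j = 17.2 for every i, so S^SO = 6·17.2 = 103.2.
W^SO = (Σα)·S^SO − ½·6·(Σα)² = (6/2)·17.2² = 887.52.
Deadweight loss = W^SO − W^NE = 622.69.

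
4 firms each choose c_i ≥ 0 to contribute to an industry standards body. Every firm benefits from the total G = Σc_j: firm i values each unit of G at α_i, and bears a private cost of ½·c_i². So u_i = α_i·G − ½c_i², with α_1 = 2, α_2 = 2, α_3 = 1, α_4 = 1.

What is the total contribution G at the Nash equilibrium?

Firm i's FOC: ∂u_i/∂c_i = α_i − c_i = 0, so c_i* = α_i.
NE contributions = (2, 2, 1, 1); G = 6.

6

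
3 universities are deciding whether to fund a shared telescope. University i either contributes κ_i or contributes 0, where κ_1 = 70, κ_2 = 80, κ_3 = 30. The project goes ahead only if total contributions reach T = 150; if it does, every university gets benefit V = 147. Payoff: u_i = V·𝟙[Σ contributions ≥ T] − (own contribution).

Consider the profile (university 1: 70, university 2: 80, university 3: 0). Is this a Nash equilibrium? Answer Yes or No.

Total = 150 ≥ 150: provided.
University 1 (pledges 70, payoff 77): dropping to 0 → total 80, payoff 0. No gain.
University 2 (pledges 80, payoff 67): dropping to 0 → total 70, payoff 0. No gain.
University 3 (pledges 0, payoff 147): pledging 30 → total 180, payoff 117. No gain.

Yes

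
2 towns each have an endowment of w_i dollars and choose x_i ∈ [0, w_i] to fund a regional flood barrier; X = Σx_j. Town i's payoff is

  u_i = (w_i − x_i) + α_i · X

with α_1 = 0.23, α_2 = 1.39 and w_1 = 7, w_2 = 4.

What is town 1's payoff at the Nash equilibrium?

∂u_i/∂x_i = α_i − 1, so town i contributes w_i if α_i > 1, else 0.
α_i > 1 for i ∈ {2}; NE contributions (0, 4), X = 4.
u_1 = (7 − 0) + 0.23·4 = 7.92.

7.92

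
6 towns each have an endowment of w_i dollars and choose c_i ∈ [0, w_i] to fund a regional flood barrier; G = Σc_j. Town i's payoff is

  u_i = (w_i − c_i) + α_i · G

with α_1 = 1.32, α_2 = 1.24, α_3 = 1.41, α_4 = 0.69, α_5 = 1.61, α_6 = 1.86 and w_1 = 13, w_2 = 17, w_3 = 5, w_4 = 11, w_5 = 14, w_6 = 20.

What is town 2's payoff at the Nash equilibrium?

∂u_i/∂c_i = α_i − 1, so town i contributes w_i if α_i > 1, else 0.
α_i > 1 for i ∈ {1, 2, 3, 5, 6}; NE contributions (13, 17, 5, 0, 14, 20), G = 69.
u_2 = (17 − 17) + 1.24·69 = 85.56.

85.56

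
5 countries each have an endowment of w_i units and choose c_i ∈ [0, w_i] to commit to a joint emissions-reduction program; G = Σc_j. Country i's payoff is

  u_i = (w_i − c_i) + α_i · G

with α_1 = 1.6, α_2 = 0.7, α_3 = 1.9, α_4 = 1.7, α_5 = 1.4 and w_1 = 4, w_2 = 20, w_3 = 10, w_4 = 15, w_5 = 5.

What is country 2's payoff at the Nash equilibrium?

43.8

∂u_i/∂c_i = α_i − 1, so country i contributes w_i if α_i > 1, else 0.
α_i > 1 for i ∈ {1, 3, 4, 5}; NE contributions (4, 0, 10, 15, 5), G = 34.
u_2 = (20 − 0) + 0.7·34 = 43.8.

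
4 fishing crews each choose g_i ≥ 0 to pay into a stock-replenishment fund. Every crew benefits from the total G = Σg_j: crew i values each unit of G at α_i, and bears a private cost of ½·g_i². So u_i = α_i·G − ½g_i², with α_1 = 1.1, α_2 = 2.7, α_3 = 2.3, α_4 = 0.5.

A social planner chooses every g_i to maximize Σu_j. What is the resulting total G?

Planner FOC: ∂(Σu_j)/∂g_i = (Σα_j) − g_i = 0, so g_i^SO = Σα_j = 6.6 for every i; G^SO = 26.4.

26.4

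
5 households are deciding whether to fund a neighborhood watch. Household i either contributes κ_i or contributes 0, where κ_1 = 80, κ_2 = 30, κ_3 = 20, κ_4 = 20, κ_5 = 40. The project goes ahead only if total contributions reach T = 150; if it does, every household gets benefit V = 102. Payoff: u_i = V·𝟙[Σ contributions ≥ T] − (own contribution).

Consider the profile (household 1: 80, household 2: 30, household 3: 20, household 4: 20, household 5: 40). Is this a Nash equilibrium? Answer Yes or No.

No

Total = 190 ≥ 150: provided.
Household 1 (pledges 80, payoff 22): dropping to 0 → total 110, payoff 0. No gain.
Household 2 (pledges 30, payoff 72): dropping to 0 → total 160, payoff 102. Profitable deviation.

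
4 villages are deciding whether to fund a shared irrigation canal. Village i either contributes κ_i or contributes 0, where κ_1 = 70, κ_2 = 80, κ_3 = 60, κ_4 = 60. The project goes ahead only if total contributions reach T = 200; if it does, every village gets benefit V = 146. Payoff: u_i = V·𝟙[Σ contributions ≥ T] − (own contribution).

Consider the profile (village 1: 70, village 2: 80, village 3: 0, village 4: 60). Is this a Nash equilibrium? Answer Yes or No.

Yes

Total = 210 ≥ 200: provided.
Village 1 (pledges 70, payoff 76): dropping to 0 → total 140, payoff 0. No gain.
Village 2 (pledges 80, payoff 66): dropping to 0 → total 130, payoff 0. No gain.
Village 3 (pledges 0, payoff 146): pledging 60 → total 270, payoff 86. No gain.
Village 4 (pledges 60, payoff 86): dropping to 0 → total 150, payoff 0. No gain.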